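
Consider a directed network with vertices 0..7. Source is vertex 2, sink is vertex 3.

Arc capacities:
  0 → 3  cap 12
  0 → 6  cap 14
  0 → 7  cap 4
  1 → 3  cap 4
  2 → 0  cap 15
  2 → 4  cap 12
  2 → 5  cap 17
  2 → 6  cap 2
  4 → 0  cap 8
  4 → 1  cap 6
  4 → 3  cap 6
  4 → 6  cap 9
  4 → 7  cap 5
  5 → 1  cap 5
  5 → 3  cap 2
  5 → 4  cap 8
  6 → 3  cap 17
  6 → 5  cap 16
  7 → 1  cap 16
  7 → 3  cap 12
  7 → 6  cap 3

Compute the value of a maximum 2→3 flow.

augment #1: 2→0→3 bottleneck 12, total now 12
augment #2: 2→4→3 bottleneck 6, total now 18
augment #3: 2→5→3 bottleneck 2, total now 20
augment #4: 2→6→3 bottleneck 2, total now 22
augment #5: 2→0→6→3 bottleneck 3, total now 25
augment #6: 2→4→1→3 bottleneck 4, total now 29
augment #7: 2→4→6→3 bottleneck 2, total now 31
augment #8: 2→5→4→6→3 bottleneck 7, total now 38
augment #9: 2→5→4→7→3 bottleneck 1, total now 39
augment #10: 2→5→1→4→7→3 bottleneck 4, total now 43

Maximum flow value: 43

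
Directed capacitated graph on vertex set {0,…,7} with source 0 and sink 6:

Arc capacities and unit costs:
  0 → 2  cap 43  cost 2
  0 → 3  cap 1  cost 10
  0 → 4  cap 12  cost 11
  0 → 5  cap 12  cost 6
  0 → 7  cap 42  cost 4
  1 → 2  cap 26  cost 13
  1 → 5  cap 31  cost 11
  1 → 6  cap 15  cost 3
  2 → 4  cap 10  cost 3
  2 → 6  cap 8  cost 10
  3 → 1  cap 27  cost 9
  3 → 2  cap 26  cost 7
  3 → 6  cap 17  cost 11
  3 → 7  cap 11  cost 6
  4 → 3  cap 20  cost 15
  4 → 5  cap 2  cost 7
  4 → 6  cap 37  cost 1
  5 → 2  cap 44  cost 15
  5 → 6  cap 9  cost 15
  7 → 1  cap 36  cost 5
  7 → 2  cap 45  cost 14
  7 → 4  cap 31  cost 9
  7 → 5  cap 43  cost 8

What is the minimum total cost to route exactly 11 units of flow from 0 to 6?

Minimum cost for 11 units: 72

shortest-cost path #1: 0→2→4→6 push 10 @ unit cost 6 (adds 60)
shortest-cost path #2: 0→2→6 push 1 @ unit cost 12 (adds 12)
total cost = 72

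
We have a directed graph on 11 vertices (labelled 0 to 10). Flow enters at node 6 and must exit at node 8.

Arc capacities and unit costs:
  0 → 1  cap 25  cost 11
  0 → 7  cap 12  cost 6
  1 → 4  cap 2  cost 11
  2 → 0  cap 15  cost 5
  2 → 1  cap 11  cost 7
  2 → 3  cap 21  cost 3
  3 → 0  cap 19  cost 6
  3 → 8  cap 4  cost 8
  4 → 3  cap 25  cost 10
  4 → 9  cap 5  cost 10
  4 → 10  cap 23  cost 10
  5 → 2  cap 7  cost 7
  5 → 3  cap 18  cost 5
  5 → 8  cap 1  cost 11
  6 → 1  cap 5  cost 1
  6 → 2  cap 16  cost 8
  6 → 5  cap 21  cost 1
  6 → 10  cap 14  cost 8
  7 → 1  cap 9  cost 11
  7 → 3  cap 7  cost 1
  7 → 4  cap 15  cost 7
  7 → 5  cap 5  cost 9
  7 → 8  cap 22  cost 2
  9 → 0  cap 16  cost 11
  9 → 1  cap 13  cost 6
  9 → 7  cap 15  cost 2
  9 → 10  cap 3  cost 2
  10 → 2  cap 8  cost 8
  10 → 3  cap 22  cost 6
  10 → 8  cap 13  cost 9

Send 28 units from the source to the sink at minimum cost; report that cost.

shortest-cost path #1: 6→5→8 push 1 @ unit cost 12 (adds 12)
shortest-cost path #2: 6→5→3→8 push 4 @ unit cost 14 (adds 56)
shortest-cost path #3: 6→10→8 push 13 @ unit cost 17 (adds 221)
shortest-cost path #4: 6→5→3→0→7→8 push 10 @ unit cost 20 (adds 200)
total cost = 489

Minimum cost for 28 units: 489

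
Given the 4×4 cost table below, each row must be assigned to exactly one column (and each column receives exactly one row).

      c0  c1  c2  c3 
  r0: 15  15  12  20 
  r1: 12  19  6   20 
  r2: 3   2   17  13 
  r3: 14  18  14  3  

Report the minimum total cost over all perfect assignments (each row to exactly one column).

optimal assignment: row0→col0 (cost 15), row1→col2 (cost 6), row2→col1 (cost 2), row3→col3 (cost 3)
total = 15 + 6 + 2 + 3 = 26

Minimum assignment cost: 26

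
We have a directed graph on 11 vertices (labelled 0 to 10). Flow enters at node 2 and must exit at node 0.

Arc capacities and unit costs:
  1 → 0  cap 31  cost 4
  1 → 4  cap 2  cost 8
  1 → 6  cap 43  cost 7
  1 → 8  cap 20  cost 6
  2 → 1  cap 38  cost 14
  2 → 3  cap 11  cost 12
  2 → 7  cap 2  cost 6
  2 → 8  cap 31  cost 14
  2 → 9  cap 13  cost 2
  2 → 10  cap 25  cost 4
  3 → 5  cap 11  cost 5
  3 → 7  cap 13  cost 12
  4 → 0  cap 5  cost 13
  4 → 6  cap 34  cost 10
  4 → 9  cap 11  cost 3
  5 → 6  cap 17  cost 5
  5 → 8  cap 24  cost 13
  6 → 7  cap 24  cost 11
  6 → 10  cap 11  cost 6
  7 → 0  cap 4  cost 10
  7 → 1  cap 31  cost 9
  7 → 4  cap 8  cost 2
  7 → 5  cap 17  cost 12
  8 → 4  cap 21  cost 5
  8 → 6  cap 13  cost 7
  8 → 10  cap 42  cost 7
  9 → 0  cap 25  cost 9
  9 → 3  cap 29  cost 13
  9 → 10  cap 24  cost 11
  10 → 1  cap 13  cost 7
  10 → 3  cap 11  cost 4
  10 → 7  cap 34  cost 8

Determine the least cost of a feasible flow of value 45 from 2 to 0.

shortest-cost path #1: 2→9→0 push 13 @ unit cost 11 (adds 143)
shortest-cost path #2: 2→10→1→0 push 13 @ unit cost 15 (adds 195)
shortest-cost path #3: 2→7→0 push 2 @ unit cost 16 (adds 32)
shortest-cost path #4: 2→1→0 push 17 @ unit cost 18 (adds 306)
total cost = 676

Minimum cost for 45 units: 676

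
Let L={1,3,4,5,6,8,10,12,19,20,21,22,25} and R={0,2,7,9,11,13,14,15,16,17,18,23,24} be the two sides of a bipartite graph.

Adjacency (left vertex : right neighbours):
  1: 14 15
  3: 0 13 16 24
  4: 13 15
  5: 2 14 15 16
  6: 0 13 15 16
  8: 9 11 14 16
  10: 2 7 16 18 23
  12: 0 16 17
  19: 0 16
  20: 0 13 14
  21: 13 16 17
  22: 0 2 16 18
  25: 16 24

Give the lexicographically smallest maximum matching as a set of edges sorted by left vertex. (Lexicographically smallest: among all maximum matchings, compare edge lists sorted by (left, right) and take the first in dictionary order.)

|M| = 11 (so the lex-smallest maximum matching has 11 edges)
process left vertices in ascending order; for each, take the smallest-labelled available neighbour that still permits 11 edges overall, or leave it unmatched if none does
lex-smallest matching: {1-14, 3-0, 4-13, 5-2, 6-15, 8-9, 10-7, 12-16, 21-17, 22-18, 25-24}

Lex-smallest maximum matching: {(1,14), (3,0), (4,13), (5,2), (6,15), (8,9), (10,7), (12,16), (21,17), (22,18), (25,24)}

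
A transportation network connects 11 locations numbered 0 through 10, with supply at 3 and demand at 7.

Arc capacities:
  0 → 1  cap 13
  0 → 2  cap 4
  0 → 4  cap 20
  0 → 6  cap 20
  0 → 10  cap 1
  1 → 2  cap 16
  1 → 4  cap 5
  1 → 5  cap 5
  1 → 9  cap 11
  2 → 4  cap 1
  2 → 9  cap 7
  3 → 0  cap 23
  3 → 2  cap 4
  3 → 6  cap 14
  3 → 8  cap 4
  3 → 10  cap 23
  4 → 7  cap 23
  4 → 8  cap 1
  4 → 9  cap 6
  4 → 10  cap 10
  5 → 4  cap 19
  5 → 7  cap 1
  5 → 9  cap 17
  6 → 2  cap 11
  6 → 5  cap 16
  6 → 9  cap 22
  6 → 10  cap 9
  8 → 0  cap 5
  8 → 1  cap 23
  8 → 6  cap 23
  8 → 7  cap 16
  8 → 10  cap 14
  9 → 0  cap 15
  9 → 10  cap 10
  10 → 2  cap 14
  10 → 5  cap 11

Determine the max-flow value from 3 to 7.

Maximum flow value: 29

augment #1: 3→8→7 bottleneck 4, total now 4
augment #2: 3→0→4→7 bottleneck 20, total now 24
augment #3: 3→2→4→7 bottleneck 1, total now 25
augment #4: 3→6→5→7 bottleneck 1, total now 26
augment #5: 3→0→1→4→7 bottleneck 2, total now 28
augment #6: 3→0→1→4→8→7 bottleneck 1, total now 29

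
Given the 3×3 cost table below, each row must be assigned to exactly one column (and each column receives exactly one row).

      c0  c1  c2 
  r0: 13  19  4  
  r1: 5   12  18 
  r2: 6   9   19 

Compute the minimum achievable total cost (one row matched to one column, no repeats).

Minimum assignment cost: 18

optimal assignment: row0→col2 (cost 4), row1→col0 (cost 5), row2→col1 (cost 9)
total = 4 + 5 + 9 = 18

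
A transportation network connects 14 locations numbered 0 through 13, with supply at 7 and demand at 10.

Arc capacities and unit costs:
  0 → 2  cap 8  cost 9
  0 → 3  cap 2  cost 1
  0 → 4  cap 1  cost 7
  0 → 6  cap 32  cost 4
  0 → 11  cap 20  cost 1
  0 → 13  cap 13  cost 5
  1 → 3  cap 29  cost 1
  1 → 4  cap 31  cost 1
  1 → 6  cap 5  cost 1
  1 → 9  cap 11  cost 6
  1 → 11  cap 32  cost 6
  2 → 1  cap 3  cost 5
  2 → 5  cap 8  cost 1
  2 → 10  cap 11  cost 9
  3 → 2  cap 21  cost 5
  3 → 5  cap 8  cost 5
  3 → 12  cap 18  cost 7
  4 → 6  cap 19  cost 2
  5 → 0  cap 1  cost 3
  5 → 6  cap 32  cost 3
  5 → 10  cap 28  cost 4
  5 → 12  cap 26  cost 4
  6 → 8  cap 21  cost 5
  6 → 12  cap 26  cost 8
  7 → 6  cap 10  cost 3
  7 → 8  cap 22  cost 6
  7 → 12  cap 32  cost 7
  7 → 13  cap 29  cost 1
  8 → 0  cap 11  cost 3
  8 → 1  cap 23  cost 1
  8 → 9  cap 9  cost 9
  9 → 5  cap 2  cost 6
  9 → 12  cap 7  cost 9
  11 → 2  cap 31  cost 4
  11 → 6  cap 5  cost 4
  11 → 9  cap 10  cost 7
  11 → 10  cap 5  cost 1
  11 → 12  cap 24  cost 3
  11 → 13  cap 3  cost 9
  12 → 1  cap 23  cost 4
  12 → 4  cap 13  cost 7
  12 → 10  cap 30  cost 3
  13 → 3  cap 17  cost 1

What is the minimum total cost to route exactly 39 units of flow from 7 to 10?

shortest-cost path #1: 7→12→10 push 30 @ unit cost 10 (adds 300)
shortest-cost path #2: 7→13→3→5→10 push 8 @ unit cost 11 (adds 88)
shortest-cost path #3: 7→8→0→11→10 push 1 @ unit cost 11 (adds 11)
total cost = 399

Minimum cost for 39 units: 399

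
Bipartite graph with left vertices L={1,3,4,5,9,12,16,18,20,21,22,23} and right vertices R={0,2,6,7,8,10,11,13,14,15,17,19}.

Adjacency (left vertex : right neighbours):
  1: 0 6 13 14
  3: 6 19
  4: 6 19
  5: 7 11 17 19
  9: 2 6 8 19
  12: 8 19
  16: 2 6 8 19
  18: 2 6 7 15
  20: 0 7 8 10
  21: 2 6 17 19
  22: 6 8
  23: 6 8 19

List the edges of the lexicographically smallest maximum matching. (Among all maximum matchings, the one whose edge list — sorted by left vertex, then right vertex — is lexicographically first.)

Lex-smallest maximum matching: {(1,0), (3,6), (4,19), (5,7), (9,2), (12,8), (18,15), (20,10), (21,17)}

|M| = 9 (so the lex-smallest maximum matching has 9 edges)
process left vertices in ascending order; for each, take the smallest-labelled available neighbour that still permits 9 edges overall, or leave it unmatched if none does
lex-smallest matching: {1-0, 3-6, 4-19, 5-7, 9-2, 12-8, 18-15, 20-10, 21-17}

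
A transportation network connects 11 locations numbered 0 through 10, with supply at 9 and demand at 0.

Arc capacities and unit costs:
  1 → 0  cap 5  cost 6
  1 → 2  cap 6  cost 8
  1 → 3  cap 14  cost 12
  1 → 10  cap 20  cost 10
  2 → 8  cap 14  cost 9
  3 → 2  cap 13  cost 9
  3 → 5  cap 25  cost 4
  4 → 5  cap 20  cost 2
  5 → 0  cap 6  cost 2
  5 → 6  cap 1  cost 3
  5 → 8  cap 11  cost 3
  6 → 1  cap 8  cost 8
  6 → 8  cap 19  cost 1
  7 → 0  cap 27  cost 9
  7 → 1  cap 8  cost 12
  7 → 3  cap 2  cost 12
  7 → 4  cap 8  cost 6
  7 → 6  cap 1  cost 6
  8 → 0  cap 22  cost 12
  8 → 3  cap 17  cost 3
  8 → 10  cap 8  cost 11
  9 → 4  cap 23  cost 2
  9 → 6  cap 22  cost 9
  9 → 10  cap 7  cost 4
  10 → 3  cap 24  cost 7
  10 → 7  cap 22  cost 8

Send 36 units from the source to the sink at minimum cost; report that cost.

Minimum cost for 36 units: 655

shortest-cost path #1: 9→4→5→0 push 6 @ unit cost 6 (adds 36)
shortest-cost path #2: 9→4→5→8→0 push 11 @ unit cost 19 (adds 209)
shortest-cost path #3: 9→4→5→6→8→0 push 1 @ unit cost 20 (adds 20)
shortest-cost path #4: 9→10→7→0 push 7 @ unit cost 21 (adds 147)
shortest-cost path #5: 9→6→8→0 push 10 @ unit cost 22 (adds 220)
shortest-cost path #6: 9→6→1→0 push 1 @ unit cost 23 (adds 23)
total cost = 655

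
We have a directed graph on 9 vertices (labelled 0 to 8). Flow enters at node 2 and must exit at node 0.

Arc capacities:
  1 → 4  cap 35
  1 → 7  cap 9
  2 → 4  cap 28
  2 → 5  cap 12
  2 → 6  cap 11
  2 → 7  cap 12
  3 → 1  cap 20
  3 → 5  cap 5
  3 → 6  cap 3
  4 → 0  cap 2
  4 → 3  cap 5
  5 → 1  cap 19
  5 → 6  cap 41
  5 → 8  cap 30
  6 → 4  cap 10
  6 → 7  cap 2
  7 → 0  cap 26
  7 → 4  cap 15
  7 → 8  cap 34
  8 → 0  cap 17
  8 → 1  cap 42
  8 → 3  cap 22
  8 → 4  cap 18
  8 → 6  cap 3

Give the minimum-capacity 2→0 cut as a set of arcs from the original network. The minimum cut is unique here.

Min-cut arcs: {(2,5), (2,7), (4,0), (4,3), (6,7)} (total capacity 33)

augment #1: 2→4→0 push 2
augment #2: 2→7→0 push 12
augment #3: 2→5→8→0 push 12
augment #4: 2→6→7→0 push 2
augment #5: 2→4→3→1→7→0 push 5
max flow = 33; residual-reachable set from 2 gives S-side
cut edges (S→T): {(2,5), (2,7), (4,0), (4,3), (6,7)} total cap 33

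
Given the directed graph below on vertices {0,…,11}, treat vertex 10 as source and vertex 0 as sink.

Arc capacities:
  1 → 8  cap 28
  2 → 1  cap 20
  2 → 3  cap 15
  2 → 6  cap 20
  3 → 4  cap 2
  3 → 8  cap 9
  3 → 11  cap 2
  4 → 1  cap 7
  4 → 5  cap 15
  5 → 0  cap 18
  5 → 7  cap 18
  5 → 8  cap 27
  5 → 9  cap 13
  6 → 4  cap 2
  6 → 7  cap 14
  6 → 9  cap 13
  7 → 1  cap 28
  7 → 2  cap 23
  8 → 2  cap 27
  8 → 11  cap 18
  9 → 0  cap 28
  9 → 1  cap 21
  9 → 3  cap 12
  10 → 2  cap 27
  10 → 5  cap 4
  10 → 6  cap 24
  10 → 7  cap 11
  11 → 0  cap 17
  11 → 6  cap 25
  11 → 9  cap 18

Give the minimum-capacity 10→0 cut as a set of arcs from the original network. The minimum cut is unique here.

Min-cut arcs: {(3,4), (3,11), (6,4), (6,9), (8,11), (10,5)} (total capacity 41)

augment #1: 10→5→0 push 4
augment #2: 10→6→9→0 push 13
augment #3: 10→2→3→11→0 push 2
augment #4: 10→6→4→5→0 push 2
augment #5: 10→2→1→8→11→0 push 15
augment #6: 10→2→3→4→5→0 push 2
augment #7: 10→2→1→8→11→9→0 push 3
max flow = 41; residual-reachable set from 10 gives S-side
cut edges (S→T): {(3,4), (3,11), (6,4), (6,9), (8,11), (10,5)} total cap 41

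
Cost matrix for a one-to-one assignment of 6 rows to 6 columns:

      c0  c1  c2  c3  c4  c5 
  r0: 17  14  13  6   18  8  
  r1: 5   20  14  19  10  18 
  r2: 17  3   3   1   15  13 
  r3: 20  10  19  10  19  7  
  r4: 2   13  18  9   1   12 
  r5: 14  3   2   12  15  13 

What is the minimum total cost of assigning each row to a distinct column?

optimal assignment: row0→col3 (cost 6), row1→col0 (cost 5), row2→col1 (cost 3), row3→col5 (cost 7), row4→col4 (cost 1), row5→col2 (cost 2)
total = 6 + 5 + 3 + 7 + 1 + 2 = 24

Minimum assignment cost: 24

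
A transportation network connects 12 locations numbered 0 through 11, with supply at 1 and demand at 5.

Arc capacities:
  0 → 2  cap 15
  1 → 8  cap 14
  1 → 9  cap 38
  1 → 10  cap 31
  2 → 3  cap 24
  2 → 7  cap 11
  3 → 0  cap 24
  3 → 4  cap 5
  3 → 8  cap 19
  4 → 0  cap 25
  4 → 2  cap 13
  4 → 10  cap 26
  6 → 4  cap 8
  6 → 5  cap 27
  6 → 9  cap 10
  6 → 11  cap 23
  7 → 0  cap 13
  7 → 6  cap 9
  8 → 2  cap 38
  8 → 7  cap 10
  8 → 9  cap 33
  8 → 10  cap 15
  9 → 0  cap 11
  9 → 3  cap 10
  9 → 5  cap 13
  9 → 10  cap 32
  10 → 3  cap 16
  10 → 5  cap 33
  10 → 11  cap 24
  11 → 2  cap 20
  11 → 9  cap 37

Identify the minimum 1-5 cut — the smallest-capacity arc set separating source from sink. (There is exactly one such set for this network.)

augment #1: 1→9→5 push 13
augment #2: 1→10→5 push 31
augment #3: 1→8→10→5 push 2
augment #4: 1→8→7→6→5 push 9
max flow = 55; residual-reachable set from 1 gives S-side
cut edges (S→T): {(7,6), (9,5), (10,5)} total cap 55

Min-cut arcs: {(7,6), (9,5), (10,5)} (total capacity 55)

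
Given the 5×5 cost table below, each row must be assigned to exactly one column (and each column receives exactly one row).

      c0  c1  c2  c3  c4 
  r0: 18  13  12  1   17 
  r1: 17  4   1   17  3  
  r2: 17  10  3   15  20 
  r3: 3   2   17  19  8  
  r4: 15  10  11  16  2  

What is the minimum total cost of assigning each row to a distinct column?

optimal assignment: row0→col3 (cost 1), row1→col1 (cost 4), row2→col2 (cost 3), row3→col0 (cost 3), row4→col4 (cost 2)
total = 1 + 4 + 3 + 3 + 2 = 13

Minimum assignment cost: 13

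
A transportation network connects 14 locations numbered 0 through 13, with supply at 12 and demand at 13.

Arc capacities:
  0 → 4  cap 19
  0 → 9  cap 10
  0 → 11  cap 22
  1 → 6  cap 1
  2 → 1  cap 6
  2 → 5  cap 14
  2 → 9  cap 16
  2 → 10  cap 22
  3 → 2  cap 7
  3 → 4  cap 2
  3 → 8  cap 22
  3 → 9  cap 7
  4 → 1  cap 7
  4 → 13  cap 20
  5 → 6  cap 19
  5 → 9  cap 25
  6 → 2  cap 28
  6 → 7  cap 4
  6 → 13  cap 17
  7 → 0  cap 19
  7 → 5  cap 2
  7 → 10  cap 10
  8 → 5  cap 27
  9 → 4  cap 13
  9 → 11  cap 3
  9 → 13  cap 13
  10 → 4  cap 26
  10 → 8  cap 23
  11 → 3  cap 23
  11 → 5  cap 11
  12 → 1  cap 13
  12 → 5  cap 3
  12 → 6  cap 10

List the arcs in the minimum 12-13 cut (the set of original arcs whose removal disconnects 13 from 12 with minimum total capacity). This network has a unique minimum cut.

augment #1: 12→6→13 push 10
augment #2: 12→1→6→13 push 1
augment #3: 12→5→6→13 push 3
max flow = 14; residual-reachable set from 12 gives S-side
cut edges (S→T): {(1,6), (12,5), (12,6)} total cap 14

Min-cut arcs: {(1,6), (12,5), (12,6)} (total capacity 14)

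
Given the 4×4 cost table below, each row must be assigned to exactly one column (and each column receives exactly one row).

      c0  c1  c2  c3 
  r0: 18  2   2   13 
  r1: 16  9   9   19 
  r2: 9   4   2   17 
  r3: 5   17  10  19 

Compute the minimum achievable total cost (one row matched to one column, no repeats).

optimal assignment: row0→col1 (cost 2), row1→col3 (cost 19), row2→col2 (cost 2), row3→col0 (cost 5)
total = 2 + 19 + 2 + 5 = 28

Minimum assignment cost: 28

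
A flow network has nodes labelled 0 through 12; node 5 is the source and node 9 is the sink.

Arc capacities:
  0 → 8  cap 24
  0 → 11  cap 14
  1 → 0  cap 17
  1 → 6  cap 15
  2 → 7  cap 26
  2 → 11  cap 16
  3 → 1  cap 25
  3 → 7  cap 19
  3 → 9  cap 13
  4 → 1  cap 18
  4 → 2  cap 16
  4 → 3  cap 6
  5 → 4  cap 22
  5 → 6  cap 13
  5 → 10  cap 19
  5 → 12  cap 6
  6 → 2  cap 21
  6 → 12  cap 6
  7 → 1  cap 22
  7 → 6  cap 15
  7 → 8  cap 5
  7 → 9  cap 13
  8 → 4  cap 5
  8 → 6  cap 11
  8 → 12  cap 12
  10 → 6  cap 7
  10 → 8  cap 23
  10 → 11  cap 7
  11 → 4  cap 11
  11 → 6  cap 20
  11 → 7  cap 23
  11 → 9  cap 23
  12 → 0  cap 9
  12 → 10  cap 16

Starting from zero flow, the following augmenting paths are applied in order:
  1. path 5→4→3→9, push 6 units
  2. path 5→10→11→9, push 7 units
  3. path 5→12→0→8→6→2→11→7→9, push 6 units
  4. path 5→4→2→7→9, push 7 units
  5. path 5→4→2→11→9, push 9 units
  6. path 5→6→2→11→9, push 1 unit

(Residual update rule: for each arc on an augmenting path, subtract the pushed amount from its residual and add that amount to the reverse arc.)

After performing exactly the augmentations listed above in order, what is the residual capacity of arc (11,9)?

Residual capacity of (11,9): 6

after path 1 (5→4→3→9, push 6): res(11,9)=23
after path 2 (5→10→11→9, push 7): res(11,9)=16
after path 3 (5→12→0→8→6→2→11→7→9, push 6): res(11,9)=16
after path 4 (5→4→2→7→9, push 7): res(11,9)=16
after path 5 (5→4→2→11→9, push 9): res(11,9)=7
after path 6 (5→6→2→11→9, push 1): res(11,9)=6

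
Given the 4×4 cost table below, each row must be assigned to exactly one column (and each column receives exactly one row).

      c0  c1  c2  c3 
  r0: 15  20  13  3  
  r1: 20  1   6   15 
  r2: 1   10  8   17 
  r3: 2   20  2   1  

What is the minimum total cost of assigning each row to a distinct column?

optimal assignment: row0→col3 (cost 3), row1→col1 (cost 1), row2→col0 (cost 1), row3→col2 (cost 2)
total = 3 + 1 + 1 + 2 = 7

Minimum assignment cost: 7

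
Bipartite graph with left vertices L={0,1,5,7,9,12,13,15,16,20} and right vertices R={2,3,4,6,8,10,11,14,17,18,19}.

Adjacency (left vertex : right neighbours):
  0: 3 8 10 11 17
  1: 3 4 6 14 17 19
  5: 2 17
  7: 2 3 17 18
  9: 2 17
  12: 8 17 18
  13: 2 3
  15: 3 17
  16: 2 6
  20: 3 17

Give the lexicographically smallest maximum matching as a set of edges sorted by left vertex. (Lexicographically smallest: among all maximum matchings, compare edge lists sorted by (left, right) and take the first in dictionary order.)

Lex-smallest maximum matching: {(0,10), (1,4), (5,2), (7,18), (9,17), (12,8), (13,3), (16,6)}

|M| = 8 (so the lex-smallest maximum matching has 8 edges)
process left vertices in ascending order; for each, take the smallest-labelled available neighbour that still permits 8 edges overall, or leave it unmatched if none does
lex-smallest matching: {0-10, 1-4, 5-2, 7-18, 9-17, 12-8, 13-3, 16-6}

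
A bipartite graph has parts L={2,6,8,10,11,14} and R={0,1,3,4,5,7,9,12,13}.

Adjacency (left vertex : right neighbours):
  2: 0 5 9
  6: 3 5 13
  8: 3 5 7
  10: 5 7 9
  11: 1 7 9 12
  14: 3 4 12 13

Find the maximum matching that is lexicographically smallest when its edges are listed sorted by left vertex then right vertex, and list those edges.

Lex-smallest maximum matching: {(2,0), (6,3), (8,5), (10,7), (11,1), (14,4)}

|M| = 6 (so the lex-smallest maximum matching has 6 edges)
process left vertices in ascending order; for each, take the smallest-labelled available neighbour that still permits 6 edges overall, or leave it unmatched if none does
lex-smallest matching: {2-0, 6-3, 8-5, 10-7, 11-1, 14-4}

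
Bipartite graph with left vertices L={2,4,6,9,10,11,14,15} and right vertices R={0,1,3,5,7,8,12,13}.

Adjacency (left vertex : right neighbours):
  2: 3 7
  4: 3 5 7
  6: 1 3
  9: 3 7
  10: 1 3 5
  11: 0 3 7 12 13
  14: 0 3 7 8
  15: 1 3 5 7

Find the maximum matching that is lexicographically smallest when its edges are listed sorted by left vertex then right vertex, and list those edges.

Lex-smallest maximum matching: {(2,3), (4,5), (6,1), (9,7), (11,0), (14,8)}

|M| = 6 (so the lex-smallest maximum matching has 6 edges)
process left vertices in ascending order; for each, take the smallest-labelled available neighbour that still permits 6 edges overall, or leave it unmatched if none does
lex-smallest matching: {2-3, 4-5, 6-1, 9-7, 11-0, 14-8}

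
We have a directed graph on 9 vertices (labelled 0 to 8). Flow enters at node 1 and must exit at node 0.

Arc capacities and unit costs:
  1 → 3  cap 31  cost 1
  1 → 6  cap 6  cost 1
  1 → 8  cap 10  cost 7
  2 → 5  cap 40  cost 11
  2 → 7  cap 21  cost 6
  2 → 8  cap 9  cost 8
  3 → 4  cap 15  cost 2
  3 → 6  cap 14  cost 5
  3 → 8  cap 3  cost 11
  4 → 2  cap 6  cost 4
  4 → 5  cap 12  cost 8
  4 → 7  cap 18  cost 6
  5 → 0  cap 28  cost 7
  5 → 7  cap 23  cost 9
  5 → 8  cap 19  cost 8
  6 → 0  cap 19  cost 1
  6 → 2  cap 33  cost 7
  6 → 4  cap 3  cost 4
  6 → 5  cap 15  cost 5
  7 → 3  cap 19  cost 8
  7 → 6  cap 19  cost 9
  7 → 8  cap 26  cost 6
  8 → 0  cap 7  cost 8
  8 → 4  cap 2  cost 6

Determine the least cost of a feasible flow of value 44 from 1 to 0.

Minimum cost for 44 units: 587

shortest-cost path #1: 1→6→0 push 6 @ unit cost 2 (adds 12)
shortest-cost path #2: 1→3→6→0 push 13 @ unit cost 7 (adds 91)
shortest-cost path #3: 1→8→0 push 7 @ unit cost 15 (adds 105)
shortest-cost path #4: 1→3→4→5→0 push 12 @ unit cost 18 (adds 216)
shortest-cost path #5: 1→3→6→5→0 push 1 @ unit cost 18 (adds 18)
shortest-cost path #6: 1→3→4→2→5→0 push 3 @ unit cost 25 (adds 75)
shortest-cost path #7: 1→8→4→2→5→0 push 2 @ unit cost 35 (adds 70)
total cost = 587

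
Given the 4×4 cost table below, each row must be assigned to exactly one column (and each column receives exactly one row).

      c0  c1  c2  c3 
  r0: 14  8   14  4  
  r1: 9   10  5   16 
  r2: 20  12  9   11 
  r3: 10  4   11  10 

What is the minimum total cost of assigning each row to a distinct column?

optimal assignment: row0→col3 (cost 4), row1→col0 (cost 9), row2→col2 (cost 9), row3→col1 (cost 4)
total = 4 + 9 + 9 + 4 = 26

Minimum assignment cost: 26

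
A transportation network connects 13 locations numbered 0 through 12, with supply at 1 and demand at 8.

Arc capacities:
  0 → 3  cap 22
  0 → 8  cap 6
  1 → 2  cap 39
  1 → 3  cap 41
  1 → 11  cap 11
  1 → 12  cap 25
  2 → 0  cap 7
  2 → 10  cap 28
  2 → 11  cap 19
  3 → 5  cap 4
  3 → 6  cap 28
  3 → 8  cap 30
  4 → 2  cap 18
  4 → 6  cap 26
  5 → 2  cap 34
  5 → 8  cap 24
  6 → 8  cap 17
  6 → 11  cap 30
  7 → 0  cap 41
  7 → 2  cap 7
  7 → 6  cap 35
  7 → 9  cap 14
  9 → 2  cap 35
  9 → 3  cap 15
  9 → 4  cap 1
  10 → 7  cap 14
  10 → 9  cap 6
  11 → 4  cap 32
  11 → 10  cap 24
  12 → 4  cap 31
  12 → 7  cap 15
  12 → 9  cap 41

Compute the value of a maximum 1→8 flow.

Maximum flow value: 57

augment #1: 1→3→8 bottleneck 30, total now 30
augment #2: 1→2→0→8 bottleneck 6, total now 36
augment #3: 1→3→5→8 bottleneck 4, total now 40
augment #4: 1→3→6→8 bottleneck 7, total now 47
augment #5: 1→11→4→6→8 bottleneck 10, total now 57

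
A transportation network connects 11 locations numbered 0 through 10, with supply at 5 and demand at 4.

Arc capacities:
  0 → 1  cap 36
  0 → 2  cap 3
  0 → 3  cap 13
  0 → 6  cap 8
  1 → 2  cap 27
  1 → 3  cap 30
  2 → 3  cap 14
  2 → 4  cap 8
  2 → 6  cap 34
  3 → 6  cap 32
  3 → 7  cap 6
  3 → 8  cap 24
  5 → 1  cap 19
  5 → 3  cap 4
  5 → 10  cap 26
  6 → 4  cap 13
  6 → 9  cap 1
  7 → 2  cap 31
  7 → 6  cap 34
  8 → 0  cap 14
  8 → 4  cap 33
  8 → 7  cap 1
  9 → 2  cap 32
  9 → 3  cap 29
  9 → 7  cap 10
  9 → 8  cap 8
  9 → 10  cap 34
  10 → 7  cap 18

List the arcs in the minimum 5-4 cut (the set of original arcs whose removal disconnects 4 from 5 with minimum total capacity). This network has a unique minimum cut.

Min-cut arcs: {(5,1), (5,3), (10,7)} (total capacity 41)

augment #1: 5→1→2→4 push 8
augment #2: 5→3→6→4 push 4
augment #3: 5→1→2→6→4 push 9
augment #4: 5→1→3→8→4 push 2
augment #5: 5→10→7→2→3→8→4 push 14
augment #6: 5→10→7→6→3→8→4 push 4
max flow = 41; residual-reachable set from 5 gives S-side
cut edges (S→T): {(5,1), (5,3), (10,7)} total cap 41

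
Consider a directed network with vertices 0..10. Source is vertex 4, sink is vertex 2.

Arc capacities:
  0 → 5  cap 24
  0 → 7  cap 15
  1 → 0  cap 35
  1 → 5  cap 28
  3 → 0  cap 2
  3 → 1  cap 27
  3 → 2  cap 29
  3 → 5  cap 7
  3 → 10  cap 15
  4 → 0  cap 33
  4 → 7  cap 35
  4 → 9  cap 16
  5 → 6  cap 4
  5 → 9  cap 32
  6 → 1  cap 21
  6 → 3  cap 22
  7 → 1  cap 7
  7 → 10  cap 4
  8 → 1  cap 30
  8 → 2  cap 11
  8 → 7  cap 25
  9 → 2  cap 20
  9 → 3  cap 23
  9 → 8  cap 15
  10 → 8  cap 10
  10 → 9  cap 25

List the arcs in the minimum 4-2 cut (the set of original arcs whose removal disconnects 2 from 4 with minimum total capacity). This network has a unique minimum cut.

augment #1: 4→9→2 push 16
augment #2: 4→0→5→9→2 push 4
augment #3: 4→7→10→8→2 push 4
augment #4: 4→0→5→6→3→2 push 4
augment #5: 4→0→5→9→3→2 push 16
augment #6: 4→7→1→5→9→3→2 push 7
max flow = 51; residual-reachable set from 4 gives S-side
cut edges (S→T): {(0,5), (4,9), (7,1), (7,10)} total cap 51

Min-cut arcs: {(0,5), (4,9), (7,1), (7,10)} (total capacity 51)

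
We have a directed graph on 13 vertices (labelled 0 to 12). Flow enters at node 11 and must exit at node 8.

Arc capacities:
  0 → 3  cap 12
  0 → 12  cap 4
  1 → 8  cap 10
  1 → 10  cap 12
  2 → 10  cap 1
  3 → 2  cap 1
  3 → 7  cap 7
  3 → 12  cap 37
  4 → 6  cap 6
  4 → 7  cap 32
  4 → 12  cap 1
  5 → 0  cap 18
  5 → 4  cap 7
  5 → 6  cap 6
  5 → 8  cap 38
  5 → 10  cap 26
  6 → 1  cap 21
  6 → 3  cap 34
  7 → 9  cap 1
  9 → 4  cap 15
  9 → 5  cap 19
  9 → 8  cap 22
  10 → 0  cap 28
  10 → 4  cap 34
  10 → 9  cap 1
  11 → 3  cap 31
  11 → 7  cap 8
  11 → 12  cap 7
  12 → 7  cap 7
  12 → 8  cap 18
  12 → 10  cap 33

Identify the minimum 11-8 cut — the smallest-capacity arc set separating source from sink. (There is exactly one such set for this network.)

Min-cut arcs: {(4,6), (7,9), (10,9), (12,8)} (total capacity 26)

augment #1: 11→12→8 push 7
augment #2: 11→3→12→8 push 11
augment #3: 11→7→9→8 push 1
augment #4: 11→3→2→10→9→8 push 1
augment #5: 11→3→12→10→4→6→1→8 push 6
max flow = 26; residual-reachable set from 11 gives S-side
cut edges (S→T): {(4,6), (7,9), (10,9), (12,8)} total cap 26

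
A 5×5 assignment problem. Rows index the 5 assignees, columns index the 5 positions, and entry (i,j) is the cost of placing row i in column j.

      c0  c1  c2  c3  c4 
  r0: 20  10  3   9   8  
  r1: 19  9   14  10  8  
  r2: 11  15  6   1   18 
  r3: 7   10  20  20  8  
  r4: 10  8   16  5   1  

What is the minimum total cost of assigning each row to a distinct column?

optimal assignment: row0→col2 (cost 3), row1→col1 (cost 9), row2→col3 (cost 1), row3→col0 (cost 7), row4→col4 (cost 1)
total = 3 + 9 + 1 + 7 + 1 = 21

Minimum assignment cost: 21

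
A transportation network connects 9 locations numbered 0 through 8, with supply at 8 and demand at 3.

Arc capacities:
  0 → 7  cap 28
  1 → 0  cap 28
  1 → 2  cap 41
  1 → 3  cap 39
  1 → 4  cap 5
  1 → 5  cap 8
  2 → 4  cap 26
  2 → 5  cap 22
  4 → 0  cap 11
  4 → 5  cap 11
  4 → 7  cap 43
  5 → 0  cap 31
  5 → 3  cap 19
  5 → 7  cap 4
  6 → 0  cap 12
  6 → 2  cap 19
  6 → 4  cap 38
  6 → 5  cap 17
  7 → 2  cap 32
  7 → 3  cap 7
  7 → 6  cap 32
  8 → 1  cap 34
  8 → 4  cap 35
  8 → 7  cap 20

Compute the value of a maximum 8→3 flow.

augment #1: 8→1→3 bottleneck 34, total now 34
augment #2: 8→7→3 bottleneck 7, total now 41
augment #3: 8→4→5→3 bottleneck 11, total now 52
augment #4: 8→7→2→5→3 bottleneck 8, total now 60

Maximum flow value: 60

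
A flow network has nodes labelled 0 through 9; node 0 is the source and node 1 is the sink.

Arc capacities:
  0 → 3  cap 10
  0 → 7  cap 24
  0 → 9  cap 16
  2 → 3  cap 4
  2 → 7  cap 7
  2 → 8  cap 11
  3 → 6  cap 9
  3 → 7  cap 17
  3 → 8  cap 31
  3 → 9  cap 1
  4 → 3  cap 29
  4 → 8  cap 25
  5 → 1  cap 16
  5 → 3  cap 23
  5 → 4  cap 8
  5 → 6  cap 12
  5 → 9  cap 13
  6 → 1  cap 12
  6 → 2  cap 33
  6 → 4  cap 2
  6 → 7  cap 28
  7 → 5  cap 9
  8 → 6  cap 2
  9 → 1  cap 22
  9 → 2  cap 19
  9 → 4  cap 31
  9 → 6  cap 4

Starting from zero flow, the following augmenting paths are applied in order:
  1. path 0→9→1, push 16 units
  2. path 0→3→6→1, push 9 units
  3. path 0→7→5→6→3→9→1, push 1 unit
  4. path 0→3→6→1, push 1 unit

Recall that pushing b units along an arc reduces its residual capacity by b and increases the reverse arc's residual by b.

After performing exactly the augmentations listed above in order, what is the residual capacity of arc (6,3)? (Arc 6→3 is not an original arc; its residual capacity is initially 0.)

Residual capacity of (6,3): 9

after path 1 (0→9→1, push 16): res(6,3)=0
after path 2 (0→3→6→1, push 9): res(6,3)=9
after path 3 (0→7→5→6→3→9→1, push 1): res(6,3)=8
after path 4 (0→3→6→1, push 1): res(6,3)=9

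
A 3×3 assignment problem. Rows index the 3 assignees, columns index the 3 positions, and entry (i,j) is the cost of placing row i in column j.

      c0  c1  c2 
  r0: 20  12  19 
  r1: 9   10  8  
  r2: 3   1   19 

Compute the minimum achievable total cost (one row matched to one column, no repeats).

Minimum assignment cost: 23

optimal assignment: row0→col1 (cost 12), row1→col2 (cost 8), row2→col0 (cost 3)
total = 12 + 8 + 3 = 23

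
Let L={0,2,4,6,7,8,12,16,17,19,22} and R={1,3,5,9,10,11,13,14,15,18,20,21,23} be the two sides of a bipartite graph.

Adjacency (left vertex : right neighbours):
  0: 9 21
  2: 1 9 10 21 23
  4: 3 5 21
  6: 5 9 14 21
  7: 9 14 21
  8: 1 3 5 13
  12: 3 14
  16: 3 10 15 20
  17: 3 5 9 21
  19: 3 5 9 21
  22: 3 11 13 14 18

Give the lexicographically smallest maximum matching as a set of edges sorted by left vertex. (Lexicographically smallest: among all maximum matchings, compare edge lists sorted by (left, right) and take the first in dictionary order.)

Lex-smallest maximum matching: {(0,9), (2,1), (4,3), (6,5), (7,14), (8,13), (16,10), (17,21), (22,11)}

|M| = 9 (so the lex-smallest maximum matching has 9 edges)
process left vertices in ascending order; for each, take the smallest-labelled available neighbour that still permits 9 edges overall, or leave it unmatched if none does
lex-smallest matching: {0-9, 2-1, 4-3, 6-5, 7-14, 8-13, 16-10, 17-21, 22-11}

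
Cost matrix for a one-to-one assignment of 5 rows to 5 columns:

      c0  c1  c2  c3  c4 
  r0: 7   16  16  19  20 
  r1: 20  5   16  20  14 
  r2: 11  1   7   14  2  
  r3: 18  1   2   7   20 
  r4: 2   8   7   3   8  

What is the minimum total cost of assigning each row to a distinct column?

optimal assignment: row0→col0 (cost 7), row1→col1 (cost 5), row2→col4 (cost 2), row3→col2 (cost 2), row4→col3 (cost 3)
total = 7 + 5 + 2 + 2 + 3 = 19

Minimum assignment cost: 19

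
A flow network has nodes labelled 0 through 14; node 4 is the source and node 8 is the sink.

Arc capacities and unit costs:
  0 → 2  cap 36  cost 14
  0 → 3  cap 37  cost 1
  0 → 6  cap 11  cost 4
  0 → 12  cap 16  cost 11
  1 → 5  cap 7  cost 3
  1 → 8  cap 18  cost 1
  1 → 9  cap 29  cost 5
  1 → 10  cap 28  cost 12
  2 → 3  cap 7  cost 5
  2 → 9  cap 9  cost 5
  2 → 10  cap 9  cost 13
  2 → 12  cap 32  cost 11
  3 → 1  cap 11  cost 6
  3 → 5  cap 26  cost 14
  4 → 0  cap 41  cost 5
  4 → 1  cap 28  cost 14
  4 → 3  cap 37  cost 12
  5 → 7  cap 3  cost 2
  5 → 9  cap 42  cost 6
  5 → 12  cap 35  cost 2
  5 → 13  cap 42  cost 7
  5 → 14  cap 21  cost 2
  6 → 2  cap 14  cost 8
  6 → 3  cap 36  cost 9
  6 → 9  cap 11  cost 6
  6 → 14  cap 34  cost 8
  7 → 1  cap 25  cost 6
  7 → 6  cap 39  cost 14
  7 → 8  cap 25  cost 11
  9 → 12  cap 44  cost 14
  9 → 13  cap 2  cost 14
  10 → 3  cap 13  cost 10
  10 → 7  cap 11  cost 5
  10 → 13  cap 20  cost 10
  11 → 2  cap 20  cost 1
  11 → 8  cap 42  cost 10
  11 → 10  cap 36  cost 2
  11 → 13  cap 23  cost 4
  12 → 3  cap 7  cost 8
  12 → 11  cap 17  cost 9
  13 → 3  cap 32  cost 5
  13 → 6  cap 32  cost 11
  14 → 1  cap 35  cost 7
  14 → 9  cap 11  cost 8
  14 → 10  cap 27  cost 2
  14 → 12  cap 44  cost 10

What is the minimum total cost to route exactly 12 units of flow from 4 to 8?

shortest-cost path #1: 4→0→3→1→8 push 11 @ unit cost 13 (adds 143)
shortest-cost path #2: 4→1→8 push 1 @ unit cost 15 (adds 15)
total cost = 158

Minimum cost for 12 units: 158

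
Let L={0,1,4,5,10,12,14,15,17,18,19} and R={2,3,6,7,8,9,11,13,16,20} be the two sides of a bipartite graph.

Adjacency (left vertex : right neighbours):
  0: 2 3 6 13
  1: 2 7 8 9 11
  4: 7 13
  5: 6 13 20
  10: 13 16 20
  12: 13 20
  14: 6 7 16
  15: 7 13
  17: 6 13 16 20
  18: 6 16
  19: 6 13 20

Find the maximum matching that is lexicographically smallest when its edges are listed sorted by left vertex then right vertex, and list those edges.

Lex-smallest maximum matching: {(0,2), (1,8), (4,7), (5,6), (10,13), (12,20), (14,16)}

|M| = 7 (so the lex-smallest maximum matching has 7 edges)
process left vertices in ascending order; for each, take the smallest-labelled available neighbour that still permits 7 edges overall, or leave it unmatched if none does
lex-smallest matching: {0-2, 1-8, 4-7, 5-6, 10-13, 12-20, 14-16}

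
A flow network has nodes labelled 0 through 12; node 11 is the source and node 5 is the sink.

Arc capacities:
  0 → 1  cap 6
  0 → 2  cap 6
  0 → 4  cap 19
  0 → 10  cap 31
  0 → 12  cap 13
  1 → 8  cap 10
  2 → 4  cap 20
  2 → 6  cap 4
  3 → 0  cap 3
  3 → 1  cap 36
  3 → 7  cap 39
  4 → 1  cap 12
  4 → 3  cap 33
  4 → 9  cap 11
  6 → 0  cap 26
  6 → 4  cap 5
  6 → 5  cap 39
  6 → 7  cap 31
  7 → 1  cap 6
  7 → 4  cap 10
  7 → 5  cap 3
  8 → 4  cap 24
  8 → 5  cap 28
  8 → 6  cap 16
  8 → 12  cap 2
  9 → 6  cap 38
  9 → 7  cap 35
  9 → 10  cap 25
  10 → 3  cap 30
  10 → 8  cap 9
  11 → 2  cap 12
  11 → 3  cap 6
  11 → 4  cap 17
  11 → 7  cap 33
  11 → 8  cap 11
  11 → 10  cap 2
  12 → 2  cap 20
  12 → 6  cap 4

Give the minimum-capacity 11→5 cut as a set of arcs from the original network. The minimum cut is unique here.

Min-cut arcs: {(1,8), (2,6), (3,0), (4,9), (7,5), (11,8), (11,10)} (total capacity 44)

augment #1: 11→7→5 push 3
augment #2: 11→8→5 push 11
augment #3: 11→2→6→5 push 4
augment #4: 11→10→8→5 push 2
augment #5: 11→3→1→8→5 push 6
augment #6: 11→4→1→8→5 push 4
augment #7: 11→4→9→6→5 push 11
augment #8: 11→4→3→0→10→8→5 push 2
augment #9: 11→2→4→3→0→10→8→5 push 1
max flow = 44; residual-reachable set from 11 gives S-side
cut edges (S→T): {(1,8), (2,6), (3,0), (4,9), (7,5), (11,8), (11,10)} total cap 44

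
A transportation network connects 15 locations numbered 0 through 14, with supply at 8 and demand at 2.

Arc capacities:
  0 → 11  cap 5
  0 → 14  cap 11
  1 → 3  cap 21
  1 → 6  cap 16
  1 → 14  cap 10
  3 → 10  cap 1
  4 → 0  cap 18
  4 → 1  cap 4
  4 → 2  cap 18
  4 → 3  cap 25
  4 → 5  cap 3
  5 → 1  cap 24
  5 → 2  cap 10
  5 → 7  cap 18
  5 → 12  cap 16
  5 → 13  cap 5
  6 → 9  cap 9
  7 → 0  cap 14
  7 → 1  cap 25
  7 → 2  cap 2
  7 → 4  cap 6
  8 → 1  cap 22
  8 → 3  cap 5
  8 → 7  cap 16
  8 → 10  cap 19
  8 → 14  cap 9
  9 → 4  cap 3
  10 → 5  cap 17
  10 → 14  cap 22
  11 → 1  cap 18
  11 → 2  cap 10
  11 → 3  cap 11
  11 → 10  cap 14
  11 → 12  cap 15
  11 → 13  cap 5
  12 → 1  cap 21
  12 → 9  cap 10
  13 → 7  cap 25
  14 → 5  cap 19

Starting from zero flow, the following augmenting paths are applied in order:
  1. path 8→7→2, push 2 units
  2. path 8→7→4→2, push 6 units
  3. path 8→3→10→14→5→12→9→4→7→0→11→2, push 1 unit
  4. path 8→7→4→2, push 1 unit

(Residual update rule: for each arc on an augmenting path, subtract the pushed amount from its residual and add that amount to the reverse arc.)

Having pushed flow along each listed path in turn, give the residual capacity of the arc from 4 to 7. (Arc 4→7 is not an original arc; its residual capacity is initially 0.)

after path 1 (8→7→2, push 2): res(4,7)=0
after path 2 (8→7→4→2, push 6): res(4,7)=6
after path 3 (8→3→10→14→5→12→9→4→7→0→11→2, push 1): res(4,7)=5
after path 4 (8→7→4→2, push 1): res(4,7)=6

Residual capacity of (4,7): 6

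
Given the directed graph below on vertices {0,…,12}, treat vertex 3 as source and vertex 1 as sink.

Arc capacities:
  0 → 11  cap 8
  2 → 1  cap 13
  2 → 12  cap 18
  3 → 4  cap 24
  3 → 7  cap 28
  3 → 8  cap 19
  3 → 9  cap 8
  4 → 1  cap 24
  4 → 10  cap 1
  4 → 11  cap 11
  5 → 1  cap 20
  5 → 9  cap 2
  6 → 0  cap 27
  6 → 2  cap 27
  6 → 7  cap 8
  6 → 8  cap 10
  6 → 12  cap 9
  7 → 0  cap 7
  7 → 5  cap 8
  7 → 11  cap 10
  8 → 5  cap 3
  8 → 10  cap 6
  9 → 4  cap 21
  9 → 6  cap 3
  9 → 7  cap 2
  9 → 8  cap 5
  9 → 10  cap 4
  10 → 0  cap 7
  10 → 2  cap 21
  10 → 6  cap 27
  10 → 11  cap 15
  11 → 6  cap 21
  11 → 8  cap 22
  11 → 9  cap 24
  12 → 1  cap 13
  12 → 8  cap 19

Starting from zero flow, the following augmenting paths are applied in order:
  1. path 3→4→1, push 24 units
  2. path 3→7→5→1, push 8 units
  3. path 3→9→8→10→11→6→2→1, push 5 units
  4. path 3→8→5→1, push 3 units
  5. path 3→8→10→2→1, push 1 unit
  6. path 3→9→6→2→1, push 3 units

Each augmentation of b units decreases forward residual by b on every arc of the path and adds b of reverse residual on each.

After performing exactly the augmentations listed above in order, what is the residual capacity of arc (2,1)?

Residual capacity of (2,1): 4

after path 1 (3→4→1, push 24): res(2,1)=13
after path 2 (3→7→5→1, push 8): res(2,1)=13
after path 3 (3→9→8→10→11→6→2→1, push 5): res(2,1)=8
after path 4 (3→8→5→1, push 3): res(2,1)=8
after path 5 (3→8→10→2→1, push 1): res(2,1)=7
after path 6 (3→9→6→2→1, push 3): res(2,1)=4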